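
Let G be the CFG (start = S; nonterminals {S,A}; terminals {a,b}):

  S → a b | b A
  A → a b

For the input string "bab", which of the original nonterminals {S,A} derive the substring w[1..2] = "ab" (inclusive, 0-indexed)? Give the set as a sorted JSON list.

Convert to CNF:
  S -> T0 T1 | T1 A
  A -> T0 T1
  T0 -> a
  T1 -> b

Fill CYK table bottom-up — only the sub-triangle for w[1..2]:
  T[1,1] 'a' = {T0}  orig:{}
  T[2,2] 'b' = {T1}  orig:{}
  T[1,2] 'ab' = {A,S}

Original NTs in T[1,2] deriving "ab": ["A", "S"]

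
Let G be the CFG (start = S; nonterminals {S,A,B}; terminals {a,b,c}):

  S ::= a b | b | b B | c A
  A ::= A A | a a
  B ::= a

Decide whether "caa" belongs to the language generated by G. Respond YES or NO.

CNF form of G:
  S -> T0 T1 | T1 B | T2 A | b
  A -> A A | T0 T0
  B -> a
  T0 -> a
  T1 -> b
  T2 -> c

CYK fill:
  T[0,0] 'c' = {T2}  orig:{}
  T[1,1] 'a' = {B,T0}  orig:{B}
  T[2,2] 'a' = {B,T0}  orig:{B}
  T[0,1] 'ca' = ∅
  T[1,2] 'aa' = {A}
  T[0,2] 'caa' = {S}

S ∈ T[0,2] ⇒ YES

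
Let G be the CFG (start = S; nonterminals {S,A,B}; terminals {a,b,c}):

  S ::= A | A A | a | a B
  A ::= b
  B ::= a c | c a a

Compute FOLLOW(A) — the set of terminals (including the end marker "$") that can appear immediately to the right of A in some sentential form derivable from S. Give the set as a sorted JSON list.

FIRST iteration:
round 1:
  A via A→b: +{b}
  B via B→a c: +{a}
  B via B→c a a: +{c}
  S via S→A: +{b}
  S via S→a: +{a}
  FIRST[S]={a,b}  FIRST[A]={b}  FIRST[B]={a,c}
round 2: (no change)
  FIRST[S]={a,b}  FIRST[A]={b}  FIRST[B]={a,c}

Compute FOLLOW by fixpoint:
FOLLOW(S) := {$}
pass 1:
  S→A: FOLLOW(A) ⊇ FOLLOW(S) ⊇ {$}; new: +{$}
  S→A A: FOLLOW(A) ⊇ FIRST(A) = {b}; new: +{b}
  S→a B: FOLLOW(B) ⊇ FOLLOW(S) ⊇ {$}; new: +{$}
  FOLLOW[S]={$}  FOLLOW[A]={$,b}  FOLLOW[B]={$}
pass 2: — fixpoint
  FOLLOW[S]={$}  FOLLOW[A]={$,b}  FOLLOW[B]={$}

FOLLOW(A) = ["$", "b"]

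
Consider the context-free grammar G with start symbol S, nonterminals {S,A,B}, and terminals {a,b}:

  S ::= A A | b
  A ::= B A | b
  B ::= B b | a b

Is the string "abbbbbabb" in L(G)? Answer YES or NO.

Convert to CNF:
  S -> A A | b
  A -> B A | b
  B -> B T0 | T1 T0
  T0 -> b
  T1 -> a

CYK fill:
  [0..0]={T1}  "a"  orig:{}
  [1..1]={A,S,T0}  "b"  orig:{A,S}
  [2..2]={A,S,T0}  "b"  orig:{A,S}
  [3..3]={A,S,T0}  "b"  orig:{A,S}
  [4..4]={A,S,T0}  "b"  orig:{A,S}
  [5..5]={A,S,T0}  "b"  orig:{A,S}
  [6..6]={T1}  "a"  orig:{}
  [7..7]={A,S,T0}  "b"  orig:{A,S}
  [8..8]={A,S,T0}  "b"  orig:{A,S}
  [0..1]={B}  "ab"
  [1..2]={S}  "bb"
  [2..3]={S}  "bb"
  [3..4]={S}  "bb"
  [4..5]={S}  "bb"
  [5..6]=∅  "ba"
  [6..7]={B}  "ab"
  [7..8]={S}  "bb"
  [0..2]={A,B}  "abb"
  [1..3]=∅  "bbb"
  [2..4]=∅  "bbb"
  [3..5]=∅  "bbb"
  [4..6]=∅  "bba"
  [5..7]=∅  "bab"
  [6..8]={A,B}  "abb"
  [0..3]={A,B,S}  "abbb"
  [1..4]=∅  "bbbb"
  [2..5]=∅  "bbbb"
  [3..6]=∅  "bbba"
  [4..7]=∅  "bbab"
  [5..8]={S}  "babb"
  [0..4]={A,B,S}  "abbbb"
  [1..5]=∅  "bbbbb"
  [2..6]=∅  "bbbba"
  [3..7]=∅  "bbbab"
  [4..8]=∅  "bbabb"
  [0..5]={A,B,S}  "abbbbb"
  [1..6]=∅  "bbbbba"
  [2..7]=∅  "bbbbab"
  [3..8]=∅  "bbbabb"
  [0..6]=∅  "abbbbba"
  [1..7]=∅  "bbbbbab"
  [2..8]=∅  "bbbbabb"
  [0..7]=∅  "abbbbbab"
  [1..8]=∅  "bbbbbabb"
  [0..8]={A,S}  "abbbbbabb"

S ∈ T[0,8] ⇒ YES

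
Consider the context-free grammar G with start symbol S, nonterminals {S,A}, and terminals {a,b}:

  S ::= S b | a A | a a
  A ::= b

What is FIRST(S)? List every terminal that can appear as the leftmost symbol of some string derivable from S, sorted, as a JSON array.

FIRST sets, iterate to fixpoint:
round 1:
  A via A→b: +{b}
  S via S→a A: +{a}
  S: {a}  A: {b}
round 2: done
  S: {a}  A: {b}

FIRST(S) = ["a"]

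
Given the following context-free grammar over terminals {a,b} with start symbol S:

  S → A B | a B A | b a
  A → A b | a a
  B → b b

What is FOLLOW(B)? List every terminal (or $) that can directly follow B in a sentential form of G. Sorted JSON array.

Compute FIRST by fixpoint:
round 1:
  A via A→a a: +{a}
  B via B→b b: +{b}
  S via S→A B: +{a}
  S via S→b a: +{b}
  FIRST(S)={a,b}  FIRST(A)={a}  FIRST(B)={b}
round 2: (stable)
  FIRST(S)={a,b}  FIRST(A)={a}  FIRST(B)={b}

FOLLOW iteration:
seed FOLLOW(S) with $
iter 1:
  A→A b: FOLLOW(A) ⊇ FIRST(b) = {b}; new: +{b}
  S→A B: FOLLOW(B) ⊇ FOLLOW(S) ⊇ {$}; new: +{$}
  S→a B A: FOLLOW(B) ⊇ FIRST(A) = {a}; new: +{a}
  S→a B A: FOLLOW(A) ⊇ FOLLOW(S) ⊇ {$}; new: +{$}
  FOLLOW[S]={$}  FOLLOW[A]={$,b}  FOLLOW[B]={$,a}
iter 2: (no change)
  FOLLOW[S]={$}  FOLLOW[A]={$,b}  FOLLOW[B]={$,a}

FOLLOW(B) = ["$", "a"]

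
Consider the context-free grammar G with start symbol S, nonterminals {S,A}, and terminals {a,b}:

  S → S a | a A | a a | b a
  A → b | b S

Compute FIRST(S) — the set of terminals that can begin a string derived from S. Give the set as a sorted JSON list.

Compute FIRST by fixpoint:
round 1:
  A via A→b: +{b}
  S via S→a A: +{a}
  S via S→b a: +{b}
  S: {a,b}  A: {b}
round 2: — fixpoint
  S: {a,b}  A: {b}

FIRST(S) = ["a", "b"]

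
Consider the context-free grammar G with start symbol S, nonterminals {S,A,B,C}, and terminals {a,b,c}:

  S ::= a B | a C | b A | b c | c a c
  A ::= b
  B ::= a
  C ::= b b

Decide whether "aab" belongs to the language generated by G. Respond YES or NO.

Convert to CNF:
  S -> T0 A | T0 T2 | T1 B | T1 C | T2 X3
  A -> b
  B -> a
  C -> T0 T0
  T0 -> b
  T1 -> a
  T2 -> c
  X3 -> T1 T2

Fill CYK table bottom-up:
  cell(0,0) a: {B,T1}  orig:{B}
  cell(1,1) a: {B,T1}  orig:{B}
  cell(2,2) b: {A,T0}  orig:{A}
  cell(0,1) aa: {S}
  cell(1,2) ab: ∅
  cell(0,2) aab: ∅

S ∉ T[0,2] ⇒ NO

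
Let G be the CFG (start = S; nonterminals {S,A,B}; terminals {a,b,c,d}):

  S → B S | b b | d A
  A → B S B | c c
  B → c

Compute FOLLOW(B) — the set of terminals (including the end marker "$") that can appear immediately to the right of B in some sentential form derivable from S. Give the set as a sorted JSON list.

FIRST sets, iterate to fixpoint:
round 1:
  A via A→c c: +{c}
  B via B→c: +{c}
  S via S→B S: +{c}
  S via S→b b: +{b}
  S via S→d A: +{d}
  FIRST[S]={b,c,d}  FIRST[A]={c}  FIRST[B]={c}
round 2: — fixpoint
  FIRST[S]={b,c,d}  FIRST[A]={c}  FIRST[B]={c}

FOLLOW iteration:
seed FOLLOW(S) with $
[1]
  A→B S B: FOLLOW(B) ⊇ FIRST(S) = {b,c,d}; new: +{b,c,d}
  A→B S B: FOLLOW(S) ⊇ FIRST(B) = {c}; new: +{c}
  S→d A: FOLLOW(A) ⊇ FOLLOW(S) ⊇ {$,c}; new: +{$,c}
  FOLLOW[S]={$,c}  FOLLOW[A]={$,c}  FOLLOW[B]={b,c,d}
[2]
  A→B S B: FOLLOW(B) ⊇ FOLLOW(A) ⊇ {$,c}; new: +{$}
  FOLLOW[S]={$,c}  FOLLOW[A]={$,c}  FOLLOW[B]={$,b,c,d}
[3] done
  FOLLOW[S]={$,c}  FOLLOW[A]={$,c}  FOLLOW[B]={$,b,c,d}

FOLLOW(B) = ["$", "b", "c", "d"]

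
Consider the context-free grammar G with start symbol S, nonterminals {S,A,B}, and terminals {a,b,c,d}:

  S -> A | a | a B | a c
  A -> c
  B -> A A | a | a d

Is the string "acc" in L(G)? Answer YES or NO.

Convert to CNF:
  S -> T0 B | T0 T2 | a | c
  A -> c
  B -> A A | T0 T1 | a
  T0 -> a
  T1 -> d
  T2 -> c

CYK table (by increasing span):
  [0..0]={B,S,T0}  "a"  orig:{B,S}
  [1..1]={A,S,T2}  "c"  orig:{A,S}
  [2..2]={A,S,T2}  "c"  orig:{A,S}
  [0..1]={S}  "ac"
  [1..2]={B}  "cc"
  [0..2]={S}  "acc"

S ∈ T[0,2] ⇒ YES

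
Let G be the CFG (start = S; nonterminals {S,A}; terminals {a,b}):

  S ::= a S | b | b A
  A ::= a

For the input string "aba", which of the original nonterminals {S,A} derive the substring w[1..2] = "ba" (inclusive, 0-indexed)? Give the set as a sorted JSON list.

CNF form of G:
  S -> T0 S | T1 A | b
  A -> a
  T0 -> a
  T1 -> b

CYK fill — only the sub-triangle for w[1..2]:
  cell(1,1) b: {S,T1}  orig:{S}
  cell(2,2) a: {A,T0}  orig:{A}
  cell(1,2) ba: {S}

Original NTs in T[1,2] deriving "ba": ["S"]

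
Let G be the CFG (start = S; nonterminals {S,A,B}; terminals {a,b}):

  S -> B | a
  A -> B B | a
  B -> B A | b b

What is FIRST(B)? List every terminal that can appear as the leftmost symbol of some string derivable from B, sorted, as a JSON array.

Compute FIRST by fixpoint:
pass 1:
  A via A→a: +{a}
  B via B→b b: +{b}
  S via S→B: +{b}
  S via S→a: +{a}
  FIRST[S]={a,b}  FIRST[A]={a}  FIRST[B]={b}
pass 2:
  A via A→B B: +{b}
  FIRST[S]={a,b}  FIRST[A]={a,b}  FIRST[B]={b}
pass 3: (no change)
  FIRST[S]={a,b}  FIRST[A]={a,b}  FIRST[B]={b}

FIRST(B) = ["b"]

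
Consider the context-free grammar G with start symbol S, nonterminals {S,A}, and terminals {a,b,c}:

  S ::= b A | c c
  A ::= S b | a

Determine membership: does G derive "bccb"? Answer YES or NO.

CNF form of G:
  S -> T0 A | T1 T1
  A -> S T0 | a
  T0 -> b
  T1 -> c

CYK fill:
  cell(0,0) b: {T0}  orig:{}
  cell(1,1) c: {T1}  orig:{}
  cell(2,2) c: {T1}  orig:{}
  cell(3,3) b: {T0}  orig:{}
  cell(0,1) bc: ∅
  cell(1,2) cc: {S}
  cell(2,3) cb: ∅
  cell(0,2) bcc: ∅
  cell(1,3) ccb: {A}
  cell(0,3) bccb: {S}

S ∈ T[0,3] ⇒ YES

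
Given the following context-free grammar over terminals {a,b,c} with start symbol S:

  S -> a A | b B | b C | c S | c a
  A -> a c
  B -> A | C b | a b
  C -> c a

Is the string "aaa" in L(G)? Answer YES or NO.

CNF form of G:
  S -> T0 A | T1 S | T1 T0 | T2 B | T2 C
  A -> T0 T1
  B -> C T2 | T0 T1 | T0 T2
  C -> T1 T0
  T0 -> a
  T1 -> c
  T2 -> b

Fill CYK table bottom-up:
  cell(0,0) a: {T0}  orig:{}
  cell(1,1) a: {T0}  orig:{}
  cell(2,2) a: {T0}  orig:{}
  cell(0,1) aa: ∅
  cell(1,2) aa: ∅
  cell(0,2) aaa: ∅

S ∉ T[0,2] ⇒ NO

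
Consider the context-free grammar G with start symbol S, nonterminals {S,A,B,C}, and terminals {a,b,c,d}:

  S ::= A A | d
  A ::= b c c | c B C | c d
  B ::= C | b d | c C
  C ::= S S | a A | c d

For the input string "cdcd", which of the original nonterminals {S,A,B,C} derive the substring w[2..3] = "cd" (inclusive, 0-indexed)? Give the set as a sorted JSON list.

CNF form of G:
  S -> A A | d
  A -> T0 X4 | T1 T2 | T1 X5
  B -> S S | T0 T2 | T1 C | T1 T2 | T3 A
  C -> S S | T1 T2 | T3 A
  T0 -> b
  T1 -> c
  T2 -> d
  T3 -> a
  X4 -> T1 T1
  X5 -> B C

CYK table (by increasing span) (cells [i..j] with 2 ≤ i ≤ j ≤ 3 only):
  [2..2]={T1}  "c"  orig:{}
  [3..3]={S,T2}  "d"  orig:{S}
  [2..3]={A,B,C}  "cd"

Original NTs in T[2,3] deriving "cd": ["A", "B", "C"]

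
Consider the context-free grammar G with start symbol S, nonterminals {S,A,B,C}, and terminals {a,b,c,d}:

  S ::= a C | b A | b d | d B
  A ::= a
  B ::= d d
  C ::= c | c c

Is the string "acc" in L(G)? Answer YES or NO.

Convert to CNF:
  S -> T0 B | T2 C | T3 A | T3 T0
  A -> a
  B -> T0 T0
  C -> T1 T1 | c
  T0 -> d
  T1 -> c
  T2 -> a
  T3 -> b

CYK table (by increasing span):
  cell(0,0) a: {A,T2}  orig:{A}
  cell(1,1) c: {C,T1}  orig:{C}
  cell(2,2) c: {C,T1}  orig:{C}
  cell(0,1) ac: {S}
  cell(1,2) cc: {C}
  cell(0,2) acc: {S}

S ∈ T[0,2] ⇒ YES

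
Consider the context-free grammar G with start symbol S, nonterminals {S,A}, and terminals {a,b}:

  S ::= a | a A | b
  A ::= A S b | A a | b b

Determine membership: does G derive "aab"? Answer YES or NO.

Convert to CNF:
  S -> T1 A | a | b
  A -> A T1 | A X2 | T0 T0
  T0 -> b
  T1 -> a
  X2 -> S T0

CYK fill:
  [0..0]={S,T1}  "a"  orig:{S}
  [1..1]={S,T1}  "a"  orig:{S}
  [2..2]={S,T0}  "b"  orig:{S}
  [0..1]=∅  "aa"
  [1..2]={X2}  "ab"  orig:{}
  [0..2]=∅  "aab"

S ∉ T[0,2] ⇒ NO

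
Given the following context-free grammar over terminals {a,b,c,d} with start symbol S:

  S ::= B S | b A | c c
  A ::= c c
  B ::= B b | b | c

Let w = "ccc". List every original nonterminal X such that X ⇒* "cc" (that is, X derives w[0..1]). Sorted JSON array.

Convert to CNF:
  S -> B S | T0 T0 | T1 A
  A -> T0 T0
  B -> B T1 | b | c
  T0 -> c
  T1 -> b

CYK fill (cells [i..j] with 0 ≤ i ≤ j ≤ 1 only):
  T[0,0] 'c' = {B,T0}  orig:{B}
  T[1,1] 'c' = {B,T0}  orig:{B}
  T[0,1] 'cc' = {A,S}

Original NTs in T[0,1] deriving "cc": ["A", "S"]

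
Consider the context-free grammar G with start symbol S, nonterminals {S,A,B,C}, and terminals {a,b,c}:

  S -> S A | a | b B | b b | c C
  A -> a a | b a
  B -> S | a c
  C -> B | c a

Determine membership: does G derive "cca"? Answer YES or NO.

Convert to CNF:
  S -> S A | T1 B | T1 T1 | T2 C | a
  A -> T0 T0 | T1 T0
  B -> S A | T0 T2 | T1 B | T1 T1 | T2 C | a
  C -> S A | T0 T2 | T1 B | T1 T1 | T2 C | T2 T0 | a
  T0 -> a
  T1 -> b
  T2 -> c

Fill CYK table bottom-up:
  T[0,0] 'c' = {T2}  orig:{}
  T[1,1] 'c' = {T2}  orig:{}
  T[2,2] 'a' = {B,C,S,T0}  orig:{B,C,S}
  T[0,1] 'cc' = ∅
  T[1,2] 'ca' = {B,C,S}
  T[0,2] 'cca' = {B,C,S}

S ∈ T[0,2] ⇒ YES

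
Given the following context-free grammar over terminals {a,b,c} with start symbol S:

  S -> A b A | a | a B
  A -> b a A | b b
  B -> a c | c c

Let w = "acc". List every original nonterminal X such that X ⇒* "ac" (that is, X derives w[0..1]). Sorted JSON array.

Convert to CNF:
  S -> A X4 | T1 B | a
  A -> T0 T0 | T0 X3
  B -> T1 T2 | T2 T2
  T0 -> b
  T1 -> a
  T2 -> c
  X3 -> T1 A
  X4 -> T0 A

CYK table (by increasing span) — only the sub-triangle for w[0..1]:
  cell(0,0) a: {S,T1}  orig:{S}
  cell(1,1) c: {T2}  orig:{}
  cell(0,1) ac: {B}

Original NTs in T[0,1] deriving "ac": ["B"]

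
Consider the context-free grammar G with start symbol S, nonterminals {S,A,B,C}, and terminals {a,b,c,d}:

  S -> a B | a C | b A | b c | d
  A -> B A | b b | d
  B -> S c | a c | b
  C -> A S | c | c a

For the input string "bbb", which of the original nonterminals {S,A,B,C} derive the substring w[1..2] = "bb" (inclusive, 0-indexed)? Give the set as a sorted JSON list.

Convert to CNF:
  S -> T0 A | T0 T1 | T2 B | T2 C | d
  A -> B A | T0 T0 | d
  B -> S T1 | T2 T1 | b
  C -> A S | T1 T2 | c
  T0 -> b
  T1 -> c
  T2 -> a

Fill CYK table bottom-up, restricted to cells inside w[1..2]:
  [1..1]={B,T0}  "b"  orig:{B}
  [2..2]={B,T0}  "b"  orig:{B}
  [1..2]={A}  "bb"

Original NTs in T[1,2] deriving "bb": ["A"]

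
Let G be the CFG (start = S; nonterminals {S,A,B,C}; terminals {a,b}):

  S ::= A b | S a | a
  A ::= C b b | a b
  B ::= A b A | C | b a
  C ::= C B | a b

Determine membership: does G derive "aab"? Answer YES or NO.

CNF form of G:
  S -> A T0 | S T1 | a
  A -> C X2 | T1 T0
  B -> A X3 | C B | T0 T1 | T1 T0
  C -> C B | T1 T0
  T0 -> b
  T1 -> a
  X2 -> T0 T0
  X3 -> T0 A

CYK table (by increasing span):
  [0..0]={S,T1}  "a"  orig:{S}
  [1..1]={S,T1}  "a"  orig:{S}
  [2..2]={T0}  "b"  orig:{}
  [0..1]={S}  "aa"
  [1..2]={A,B,C}  "ab"
  [0..2]=∅  "aab"

S ∉ T[0,2] ⇒ NO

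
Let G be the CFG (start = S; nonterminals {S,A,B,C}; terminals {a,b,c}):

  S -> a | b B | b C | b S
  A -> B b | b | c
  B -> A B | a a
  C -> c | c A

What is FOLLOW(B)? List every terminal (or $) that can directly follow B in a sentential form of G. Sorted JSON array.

Compute FIRST by fixpoint:
round 1:
  A via A→b: +{b}
  A via A→c: +{c}
  B via B→A B: +{b,c}
  B via B→a a: +{a}
  C via C→c: +{c}
  S via S→a: +{a}
  S via S→b B: +{b}
  S: {a,b}  A: {b,c}  B: {a,b,c}  C: {c}
round 2:
  A via A→B b: +{a}
  S: {a,b}  A: {a,b,c}  B: {a,b,c}  C: {c}
round 3: — fixpoint
  S: {a,b}  A: {a,b,c}  B: {a,b,c}  C: {c}

FOLLOW sets:
initialize: $ ∈ FOLLOW(S)
[1]
  A→B b: FOLLOW(B) ⊇ FIRST(b) = {b}; new: +{b}
  B→A B: FOLLOW(A) ⊇ FIRST(B) = {a,b,c}; new: +{a,b,c}
  S→b B: FOLLOW(B) ⊇ FOLLOW(S) ⊇ {$}; new: +{$}
  S→b C: FOLLOW(C) ⊇ FOLLOW(S) ⊇ {$}; new: +{$}
  FOLLOW[S]={$}  FOLLOW[A]={a,b,c}  FOLLOW[B]={$,b}  FOLLOW[C]={$}
[2]
  C→c A: FOLLOW(A) ⊇ FOLLOW(C) ⊇ {$}; new: +{$}
  FOLLOW[S]={$}  FOLLOW[A]={$,a,b,c}  FOLLOW[B]={$,b}  FOLLOW[C]={$}
[3] — fixpoint
  FOLLOW[S]={$}  FOLLOW[A]={$,a,b,c}  FOLLOW[B]={$,b}  FOLLOW[C]={$}

FOLLOW(B) = ["$", "b"]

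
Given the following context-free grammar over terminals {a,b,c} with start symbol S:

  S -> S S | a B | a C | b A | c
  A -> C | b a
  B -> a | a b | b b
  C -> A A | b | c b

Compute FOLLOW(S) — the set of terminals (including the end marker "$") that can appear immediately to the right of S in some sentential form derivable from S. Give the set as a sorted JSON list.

Compute FIRST by fixpoint:
iter 1:
  A via A→b a: +{b}
  B via B→a: +{a}
  B via B→b b: +{b}
  C via C→A A: +{b}
  C via C→c b: +{c}
  S via S→a B: +{a}
  S via S→b A: +{b}
  S via S→c: +{c}
  FIRST[S]={a,b,c}  FIRST[A]={b}  FIRST[B]={a,b}  FIRST[C]={b,c}
iter 2:
  A via A→C: +{c}
  FIRST[S]={a,b,c}  FIRST[A]={b,c}  FIRST[B]={a,b}  FIRST[C]={b,c}
iter 3: done
  FIRST[S]={a,b,c}  FIRST[A]={b,c}  FIRST[B]={a,b}  FIRST[C]={b,c}

FOLLOW iteration:
seed FOLLOW(S) with $
iter 1:
  C→A A: FOLLOW(A) ⊇ FIRST(A) = {b,c}; new: +{b,c}
  S→S S: FOLLOW(S) ⊇ FIRST(S) = {a,b,c}; new: +{a,b,c}
  S→a B: FOLLOW(B) ⊇ FOLLOW(S) ⊇ {$,a,b,c}; new: +{$,a,b,c}
  S→a C: FOLLOW(C) ⊇ FOLLOW(S) ⊇ {$,a,b,c}; new: +{$,a,b,c}
  S→b A: FOLLOW(A) ⊇ FOLLOW(S) ⊇ {$,a,b,c}; new: +{$,a}
  FOLLOW(S)={$,a,b,c}  FOLLOW(A)={$,a,b,c}  FOLLOW(B)={$,a,b,c}  FOLLOW(C)={$,a,b,c}
iter 2: (no change)
  FOLLOW(S)={$,a,b,c}  FOLLOW(A)={$,a,b,c}  FOLLOW(B)={$,a,b,c}  FOLLOW(C)={$,a,b,c}

FOLLOW(S) = ["$", "a", "b", "c"]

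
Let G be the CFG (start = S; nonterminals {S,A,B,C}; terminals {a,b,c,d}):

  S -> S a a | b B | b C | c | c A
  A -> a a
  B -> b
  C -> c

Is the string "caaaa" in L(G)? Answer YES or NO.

Convert to CNF:
  S -> S X3 | T1 B | T1 C | T2 A | c
  A -> T0 T0
  B -> b
  C -> c
  T0 -> a
  T1 -> b
  T2 -> c
  X3 -> T0 T0

CYK fill:
  T[0,0] 'c' = {C,S,T2}  orig:{C,S}
  T[1,1] 'a' = {T0}  orig:{}
  T[2,2] 'a' = {T0}  orig:{}
  T[3,3] 'a' = {T0}  orig:{}
  T[4,4] 'a' = {T0}  orig:{}
  T[0,1] 'ca' = ∅
  T[1,2] 'aa' = {A,X3}  orig:{A}
  T[2,3] 'aa' = {A,X3}  orig:{A}
  T[3,4] 'aa' = {A,X3}  orig:{A}
  T[0,2] 'caa' = {S}
  T[1,3] 'aaa' = ∅
  T[2,4] 'aaa' = ∅
  T[0,3] 'caaa' = ∅
  T[1,4] 'aaaa' = ∅
  T[0,4] 'caaaa' = {S}

S ∈ T[0,4] ⇒ YES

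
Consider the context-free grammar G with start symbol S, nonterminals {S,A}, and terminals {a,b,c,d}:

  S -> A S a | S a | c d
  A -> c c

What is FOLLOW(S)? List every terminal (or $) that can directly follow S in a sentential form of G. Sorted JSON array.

Compute FIRST by fixpoint:
pass 1:
  A via A→c c: +{c}
  S via S→A S a: +{c}
  FIRST(S)={c}  FIRST(A)={c}
pass 2: (stable)
  FIRST(S)={c}  FIRST(A)={c}

FOLLOW iteration:
seed FOLLOW(S) with $
pass 1:
  S→A S a: FOLLOW(A) ⊇ FIRST(S) = {c}; new: +{c}
  S→A S a: FOLLOW(S) ⊇ FIRST(a) = {a}; new: +{a}
  FOLLOW(S)={$,a}  FOLLOW(A)={c}
pass 2: — fixpoint
  FOLLOW(S)={$,a}  FOLLOW(A)={c}

FOLLOW(S) = ["$", "a"]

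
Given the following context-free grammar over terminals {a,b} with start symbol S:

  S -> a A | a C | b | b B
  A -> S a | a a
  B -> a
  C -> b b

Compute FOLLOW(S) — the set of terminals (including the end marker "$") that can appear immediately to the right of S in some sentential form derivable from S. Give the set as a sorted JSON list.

FIRST iteration:
pass 1:
  A via A→a a: +{a}
  B via B→a: +{a}
  C via C→b b: +{b}
  S via S→a A: +{a}
  S via S→b: +{b}
  S: {a,b}  A: {a}  B: {a}  C: {b}
pass 2:
  A via A→S a: +{b}
  S: {a,b}  A: {a,b}  B: {a}  C: {b}
pass 3: (stable)
  S: {a,b}  A: {a,b}  B: {a}  C: {b}

FOLLOW sets:
FOLLOW(S) := {$}
iter 1:
  A→S a: FOLLOW(S) ⊇ FIRST(a) = {a}; new: +{a}
  S→a A: FOLLOW(A) ⊇ FOLLOW(S) ⊇ {$,a}; new: +{$,a}
  S→a C: FOLLOW(C) ⊇ FOLLOW(S) ⊇ {$,a}; new: +{$,a}
  S→b B: FOLLOW(B) ⊇ FOLLOW(S) ⊇ {$,a}; new: +{$,a}
  FOLLOW(S)={$,a}  FOLLOW(A)={$,a}  FOLLOW(B)={$,a}  FOLLOW(C)={$,a}
iter 2: (no change)
  FOLLOW(S)={$,a}  FOLLOW(A)={$,a}  FOLLOW(B)={$,a}  FOLLOW(C)={$,a}

FOLLOW(S) = ["$", "a"]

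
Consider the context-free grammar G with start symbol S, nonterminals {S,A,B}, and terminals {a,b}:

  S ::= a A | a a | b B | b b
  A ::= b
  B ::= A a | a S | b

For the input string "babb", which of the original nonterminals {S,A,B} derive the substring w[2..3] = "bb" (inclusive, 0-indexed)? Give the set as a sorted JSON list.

CNF form of G:
  S -> T0 A | T0 T0 | T1 B | T1 T1
  A -> b
  B -> A T0 | T0 S | b
  T0 -> a
  T1 -> b

CYK fill — only the sub-triangle for w[2..3]:
  [2..2]={A,B,T1}  "b"  orig:{A,B}
  [3..3]={A,B,T1}  "b"  orig:{A,B}
  [2..3]={S}  "bb"

Original NTs in T[2,3] deriving "bb": ["S"]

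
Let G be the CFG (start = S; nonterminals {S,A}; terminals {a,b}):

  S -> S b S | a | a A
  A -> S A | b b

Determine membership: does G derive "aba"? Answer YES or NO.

CNF form of G:
  S -> S X2 | T1 A | a
  A -> S A | T0 T0
  T0 -> b
  T1 -> a
  X2 -> T0 S

CYK table (by increasing span):
  [0..0]={S,T1}  "a"  orig:{S}
  [1..1]={T0}  "b"  orig:{}
  [2..2]={S,T1}  "a"  orig:{S}
  [0..1]=∅  "ab"
  [1..2]={X2}  "ba"  orig:{}
  [0..2]={S}  "aba"

S ∈ T[0,2] ⇒ YES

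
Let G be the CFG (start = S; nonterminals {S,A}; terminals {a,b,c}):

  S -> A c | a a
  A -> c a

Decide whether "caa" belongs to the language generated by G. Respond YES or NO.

CNF form of G:
  S -> A T0 | T1 T1
  A -> T0 T1
  T0 -> c
  T1 -> a

CYK fill:
  [0..0]={T0}  "c"  orig:{}
  [1..1]={T1}  "a"  orig:{}
  [2..2]={T1}  "a"  orig:{}
  [0..1]={A}  "ca"
  [1..2]={S}  "aa"
  [0..2]=∅  "caa"

S ∉ T[0,2] ⇒ NO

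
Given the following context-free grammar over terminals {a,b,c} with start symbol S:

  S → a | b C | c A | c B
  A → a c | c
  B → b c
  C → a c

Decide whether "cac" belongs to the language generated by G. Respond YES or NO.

Convert to CNF:
  S -> T1 A | T1 B | T2 C | a
  A -> T0 T1 | c
  B -> T2 T1
  C -> T0 T1
  T0 -> a
  T1 -> c
  T2 -> b

CYK fill:
  [0..0]={A,T1}  "c"  orig:{A}
  [1..1]={S,T0}  "a"  orig:{S}
  [2..2]={A,T1}  "c"  orig:{A}
  [0..1]=∅  "ca"
  [1..2]={A,C}  "ac"
  [0..2]={S}  "cac"

S ∈ T[0,2] ⇒ YES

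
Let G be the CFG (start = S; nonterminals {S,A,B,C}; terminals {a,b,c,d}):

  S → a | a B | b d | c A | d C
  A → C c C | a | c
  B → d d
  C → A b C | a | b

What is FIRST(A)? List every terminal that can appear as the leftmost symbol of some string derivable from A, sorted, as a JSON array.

FIRST sets, iterate to fixpoint:
pass 1:
  A via A→a: +{a}
  A via A→c: +{c}
  B via B→d d: +{d}
  C via C→A b C: +{a,c}
  C via C→b: +{b}
  S via S→a: +{a}
  S via S→b d: +{b}
  S via S→c A: +{c}
  S via S→d C: +{d}
  FIRST(S)={a,b,c,d}  FIRST(A)={a,c}  FIRST(B)={d}  FIRST(C)={a,b,c}
pass 2:
  A via A→C c C: +{b}
  FIRST(S)={a,b,c,d}  FIRST(A)={a,b,c}  FIRST(B)={d}  FIRST(C)={a,b,c}
pass 3: done
  FIRST(S)={a,b,c,d}  FIRST(A)={a,b,c}  FIRST(B)={d}  FIRST(C)={a,b,c}

FIRST(A) = ["a", "b", "c"]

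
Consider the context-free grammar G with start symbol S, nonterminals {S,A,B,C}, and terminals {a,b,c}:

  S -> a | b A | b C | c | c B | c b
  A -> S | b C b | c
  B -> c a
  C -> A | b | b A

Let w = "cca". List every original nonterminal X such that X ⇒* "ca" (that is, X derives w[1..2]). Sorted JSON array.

Convert to CNF:
  S -> T0 A | T0 C | T1 B | T1 T0 | a | c
  A -> T0 A | T0 C | T0 X3 | T1 B | T1 T0 | a | c
  B -> T1 T2
  C -> T0 A | T0 C | T0 X4 | T1 B | T1 T0 | a | b | c
  T0 -> b
  T1 -> c
  T2 -> a
  X3 -> C T0
  X4 -> C T0

CYK table (by increasing span) (cells [i..j] with 1 ≤ i ≤ j ≤ 2 only):
  [1..1]={A,C,S,T1}  "c"  orig:{A,C,S}
  [2..2]={A,C,S,T2}  "a"  orig:{A,C,S}
  [1..2]={B}  "ca"

Original NTs in T[1,2] deriving "ca": ["B"]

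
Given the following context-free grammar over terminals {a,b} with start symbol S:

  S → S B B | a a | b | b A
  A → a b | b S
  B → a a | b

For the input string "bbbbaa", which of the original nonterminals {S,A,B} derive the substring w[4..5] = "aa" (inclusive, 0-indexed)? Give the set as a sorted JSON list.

Convert to CNF:
  S -> S X2 | T0 T0 | T1 A | b
  A -> T0 T1 | T1 S
  B -> T0 T0 | b
  T0 -> a
  T1 -> b
  X2 -> B B

CYK table (by increasing span) (cells [i..j] with 4 ≤ i ≤ j ≤ 5 only):
  [4..4]={T0}  "a"  orig:{}
  [5..5]={T0}  "a"  orig:{}
  [4..5]={B,S}  "aa"

Original NTs in T[4,5] deriving "aa": ["B", "S"]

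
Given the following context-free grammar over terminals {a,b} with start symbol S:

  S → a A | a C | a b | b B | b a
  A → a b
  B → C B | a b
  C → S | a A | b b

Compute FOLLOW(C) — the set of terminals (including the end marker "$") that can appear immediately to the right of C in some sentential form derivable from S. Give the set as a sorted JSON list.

FIRST sets, iterate to fixpoint:
iter 1:
  A via A→a b: +{a}
  B via B→a b: +{a}
  C via C→a A: +{a}
  C via C→b b: +{b}
  S via S→a A: +{a}
  S via S→b B: +{b}
  S: {a,b}  A: {a}  B: {a}  C: {a,b}
iter 2:
  B via B→C B: +{b}
  S: {a,b}  A: {a}  B: {a,b}  C: {a,b}
iter 3: — fixpoint
  S: {a,b}  A: {a}  B: {a,b}  C: {a,b}

FOLLOW iteration:
FOLLOW(S) := {$}
iter 1:
  B→C B: FOLLOW(C) ⊇ FIRST(B) = {a,b}; new: +{a,b}
  C→S: FOLLOW(S) ⊇ FOLLOW(C) ⊇ {a,b}; new: +{a,b}
  C→a A: FOLLOW(A) ⊇ FOLLOW(C) ⊇ {a,b}; new: +{a,b}
  S→a A: FOLLOW(A) ⊇ FOLLOW(S) ⊇ {$,a,b}; new: +{$}
  S→a C: FOLLOW(C) ⊇ FOLLOW(S) ⊇ {$,a,b}; new: +{$}
  S→b B: FOLLOW(B) ⊇ FOLLOW(S) ⊇ {$,a,b}; new: +{$,a,b}
  S: {$,a,b}  A: {$,a,b}  B: {$,a,b}  C: {$,a,b}
iter 2: (stable)
  S: {$,a,b}  A: {$,a,b}  B: {$,a,b}  C: {$,a,b}

FOLLOW(C) = ["$", "a", "b"]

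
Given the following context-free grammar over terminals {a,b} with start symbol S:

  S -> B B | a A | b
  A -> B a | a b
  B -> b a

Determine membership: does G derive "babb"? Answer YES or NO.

CNF form of G:
  S -> B B | T0 A | b
  A -> B T0 | T0 T1
  B -> T1 T0
  T0 -> a
  T1 -> b

CYK fill:
  [0..0]={S,T1}  "b"  orig:{S}
  [1..1]={T0}  "a"  orig:{}
  [2..2]={S,T1}  "b"  orig:{S}
  [3..3]={S,T1}  "b"  orig:{S}
  [0..1]={B}  "ba"
  [1..2]={A}  "ab"
  [2..3]=∅  "bb"
  [0..2]=∅  "bab"
  [1..3]=∅  "abb"
  [0..3]=∅  "babb"

S ∉ T[0,3] ⇒ NO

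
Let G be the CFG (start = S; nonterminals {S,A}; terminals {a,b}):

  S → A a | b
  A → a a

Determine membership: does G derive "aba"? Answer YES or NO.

Convert to CNF:
  S -> A T0 | b
  A -> T0 T0
  T0 -> a

Fill CYK table bottom-up:
  T[0,0] 'a' = {T0}  orig:{}
  T[1,1] 'b' = {S}
  T[2,2] 'a' = {T0}  orig:{}
  T[0,1] 'ab' = ∅
  T[1,2] 'ba' = ∅
  T[0,2] 'aba' = ∅

S ∉ T[0,2] ⇒ NO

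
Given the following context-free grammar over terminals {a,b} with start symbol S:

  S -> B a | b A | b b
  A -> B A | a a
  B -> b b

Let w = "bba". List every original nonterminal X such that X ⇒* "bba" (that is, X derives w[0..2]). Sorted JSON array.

Convert to CNF:
  S -> B T0 | T1 A | T1 T1
  A -> B A | T0 T0
  B -> T1 T1
  T0 -> a
  T1 -> b

CYK fill — only the sub-triangle for w[0..2]:
  cell(0,0) b: {T1}  orig:{}
  cell(1,1) b: {T1}  orig:{}
  cell(2,2) a: {T0}  orig:{}
  cell(0,1) bb: {B,S}
  cell(1,2) ba: ∅
  cell(0,2) bba: {S}

Original NTs in T[0,2] deriving "bba": ["S"]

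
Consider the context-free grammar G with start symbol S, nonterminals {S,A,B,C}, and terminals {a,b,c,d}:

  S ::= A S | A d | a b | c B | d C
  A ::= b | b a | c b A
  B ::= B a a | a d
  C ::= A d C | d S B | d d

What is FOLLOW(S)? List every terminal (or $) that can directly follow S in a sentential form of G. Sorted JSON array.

FIRST iteration:
[1]
  A via A→b: +{b}
  A via A→c b A: +{c}
  B via B→a d: +{a}
  C via C→A d C: +{b,c}
  C via C→d S B: +{d}
  S via S→A S: +{b,c}
  S via S→a b: +{a}
  S via S→d C: +{d}
  FIRST[S]={a,b,c,d}  FIRST[A]={b,c}  FIRST[B]={a}  FIRST[C]={b,c,d}
[2] (no change)
  FIRST[S]={a,b,c,d}  FIRST[A]={b,c}  FIRST[B]={a}  FIRST[C]={b,c,d}

Compute FOLLOW by fixpoint:
FOLLOW(S) := {$}
iter 1:
  B→B a a: FOLLOW(B) ⊇ FIRST(a) = {a}; new: +{a}
  C→A d C: FOLLOW(A) ⊇ FIRST(d) = {d}; new: +{d}
  C→d S B: FOLLOW(S) ⊇ FIRST(B) = {a}; new: +{a}
  S→A S: FOLLOW(A) ⊇ FIRST(S) = {a,b,c,d}; new: +{a,b,c}
  S→c B: FOLLOW(B) ⊇ FOLLOW(S) ⊇ {$,a}; new: +{$}
  S→d C: FOLLOW(C) ⊇ FOLLOW(S) ⊇ {$,a}; new: +{$,a}
  FOLLOW[S]={$,a}  FOLLOW[A]={a,b,c,d}  FOLLOW[B]={$,a}  FOLLOW[C]={$,a}
iter 2: (stable)
  FOLLOW[S]={$,a}  FOLLOW[A]={a,b,c,d}  FOLLOW[B]={$,a}  FOLLOW[C]={$,a}

FOLLOW(S) = ["$", "a"]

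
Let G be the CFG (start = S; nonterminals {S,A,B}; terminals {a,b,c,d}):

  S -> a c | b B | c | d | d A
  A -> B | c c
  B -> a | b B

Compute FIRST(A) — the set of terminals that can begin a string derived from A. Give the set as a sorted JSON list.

FIRST iteration:
iter 1:
  A via A→c c: +{c}
  B via B→a: +{a}
  B via B→b B: +{b}
  S via S→a c: +{a}
  S via S→b B: +{b}
  S via S→c: +{c}
  S via S→d: +{d}
  S: {a,b,c,d}  A: {c}  B: {a,b}
iter 2:
  A via A→B: +{a,b}
  S: {a,b,c,d}  A: {a,b,c}  B: {a,b}
iter 3: (no change)
  S: {a,b,c,d}  A: {a,b,c}  B: {a,b}

FIRST(A) = ["a", "b", "c"]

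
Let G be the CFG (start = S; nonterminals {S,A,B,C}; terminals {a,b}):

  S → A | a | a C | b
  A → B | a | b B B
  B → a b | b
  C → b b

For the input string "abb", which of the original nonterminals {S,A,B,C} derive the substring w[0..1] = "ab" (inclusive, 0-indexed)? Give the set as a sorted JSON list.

Convert to CNF:
  S -> T0 C | T0 T1 | T1 X3 | a | b
  A -> T0 T1 | T1 X2 | a | b
  B -> T0 T1 | b
  C -> T1 T1
  T0 -> a
  T1 -> b
  X2 -> B B
  X3 -> B B

CYK fill, restricted to cells inside w[0..1]:
  cell(0,0) a: {A,S,T0}  orig:{A,S}
  cell(1,1) b: {A,B,S,T1}  orig:{A,B,S}
  cell(0,1) ab: {A,B,S}

Original NTs in T[0,1] deriving "ab": ["A", "B", "S"]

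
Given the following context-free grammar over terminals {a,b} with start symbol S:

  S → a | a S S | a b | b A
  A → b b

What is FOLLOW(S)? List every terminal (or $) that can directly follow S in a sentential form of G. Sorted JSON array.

Compute FIRST by fixpoint:
pass 1:
  A via A→b b: +{b}
  S via S→a: +{a}
  S via S→b A: +{b}
  FIRST[S]={a,b}  FIRST[A]={b}
pass 2: — fixpoint
  FIRST[S]={a,b}  FIRST[A]={b}

FOLLOW sets:
FOLLOW(S) := {$}
round 1:
  S→a S S: FOLLOW(S) ⊇ FIRST(S) = {a,b}; new: +{a,b}
  S→b A: FOLLOW(A) ⊇ FOLLOW(S) ⊇ {$,a,b}; new: +{$,a,b}
  FOLLOW[S]={$,a,b}  FOLLOW[A]={$,a,b}
round 2: — fixpoint
  FOLLOW[S]={$,a,b}  FOLLOW[A]={$,a,b}

FOLLOW(S) = ["$", "a", "b"]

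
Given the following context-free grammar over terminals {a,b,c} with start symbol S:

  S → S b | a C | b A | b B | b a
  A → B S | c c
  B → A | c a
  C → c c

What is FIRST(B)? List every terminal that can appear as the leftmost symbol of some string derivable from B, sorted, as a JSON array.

FIRST sets, iterate to fixpoint:
round 1:
  A via A→c c: +{c}
  B via B→A: +{c}
  C via C→c c: +{c}
  S via S→a C: +{a}
  S via S→b A: +{b}
  FIRST(S)={a,b}  FIRST(A)={c}  FIRST(B)={c}  FIRST(C)={c}
round 2: (no change)
  FIRST(S)={a,b}  FIRST(A)={c}  FIRST(B)={c}  FIRST(C)={c}

FIRST(B) = ["c"]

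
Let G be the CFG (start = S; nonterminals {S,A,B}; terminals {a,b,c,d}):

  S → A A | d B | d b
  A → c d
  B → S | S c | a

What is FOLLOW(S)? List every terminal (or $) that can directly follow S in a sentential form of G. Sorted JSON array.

FIRST iteration:
iter 1:
  A via A→c d: +{c}
  B via B→a: +{a}
  S via S→A A: +{c}
  S via S→d B: +{d}
  S: {c,d}  A: {c}  B: {a}
iter 2:
  B via B→S: +{c,d}
  S: {c,d}  A: {c}  B: {a,c,d}
iter 3: done
  S: {c,d}  A: {c}  B: {a,c,d}

FOLLOW sets:
seed FOLLOW(S) with $
[1]
  B→S c: FOLLOW(S) ⊇ FIRST(c) = {c}; new: +{c}
  S→A A: FOLLOW(A) ⊇ FIRST(A) = {c}; new: +{c}
  S→A A: FOLLOW(A) ⊇ FOLLOW(S) ⊇ {$,c}; new: +{$}
  S→d B: FOLLOW(B) ⊇ FOLLOW(S) ⊇ {$,c}; new: +{$,c}
  S: {$,c}  A: {$,c}  B: {$,c}
[2] done
  S: {$,c}  A: {$,c}  B: {$,c}

FOLLOW(S) = ["$", "c"]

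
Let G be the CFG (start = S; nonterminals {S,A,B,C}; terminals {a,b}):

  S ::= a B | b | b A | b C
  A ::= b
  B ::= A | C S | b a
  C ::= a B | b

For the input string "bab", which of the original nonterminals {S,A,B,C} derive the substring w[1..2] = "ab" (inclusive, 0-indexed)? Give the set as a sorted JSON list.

CNF form of G:
  S -> T0 A | T0 C | T1 B | b
  A -> b
  B -> C S | T0 T1 | b
  C -> T1 B | b
  T0 -> b
  T1 -> a

CYK table (by increasing span) — only the sub-triangle for w[1..2]:
  [1..1]={T1}  "a"  orig:{}
  [2..2]={A,B,C,S,T0}  "b"  orig:{A,B,C,S}
  [1..2]={C,S}  "ab"

Original NTs in T[1,2] deriving "ab": ["C", "S"]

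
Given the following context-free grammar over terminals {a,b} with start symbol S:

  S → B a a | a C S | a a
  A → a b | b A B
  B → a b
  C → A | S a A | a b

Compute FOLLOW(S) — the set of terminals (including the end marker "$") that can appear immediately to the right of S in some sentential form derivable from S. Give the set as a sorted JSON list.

FIRST sets, iterate to fixpoint:
[1]
  A via A→a b: +{a}
  A via A→b A B: +{b}
  B via B→a b: +{a}
  C via C→A: +{a,b}
  S via S→B a a: +{a}
  S: {a}  A: {a,b}  B: {a}  C: {a,b}
[2] — fixpoint
  S: {a}  A: {a,b}  B: {a}  C: {a,b}

Compute FOLLOW by fixpoint:
initialize: $ ∈ FOLLOW(S)
iter 1:
  A→b A B: FOLLOW(A) ⊇ FIRST(B) = {a}; new: +{a}
  A→b A B: FOLLOW(B) ⊇ FOLLOW(A) ⊇ {a}; new: +{a}
  C→S a A: FOLLOW(S) ⊇ FIRST(a) = {a}; new: +{a}
  S→a C S: FOLLOW(C) ⊇ FIRST(S) = {a}; new: +{a}
  FOLLOW[S]={$,a}  FOLLOW[A]={a}  FOLLOW[B]={a}  FOLLOW[C]={a}
iter 2: done
  FOLLOW[S]={$,a}  FOLLOW[A]={a}  FOLLOW[B]={a}  FOLLOW[C]={a}

FOLLOW(S) = ["$", "a"]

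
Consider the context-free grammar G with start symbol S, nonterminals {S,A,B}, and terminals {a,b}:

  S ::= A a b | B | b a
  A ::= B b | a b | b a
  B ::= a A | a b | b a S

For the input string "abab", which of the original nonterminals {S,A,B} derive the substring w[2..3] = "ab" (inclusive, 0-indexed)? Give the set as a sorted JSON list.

CNF form of G:
  S -> A X3 | T0 T1 | T0 X4 | T1 A | T1 T0
  A -> B T0 | T0 T1 | T1 T0
  B -> T0 X2 | T1 A | T1 T0
  T0 -> b
  T1 -> a
  X2 -> T1 S
  X3 -> T1 T0
  X4 -> T1 S

CYK fill, restricted to cells inside w[2..3]:
  cell(2,2) a: {T1}  orig:{}
  cell(3,3) b: {T0}  orig:{}
  cell(2,3) ab: {A,B,S,X3}  orig:{A,B,S}

Original NTs in T[2,3] deriving "ab": ["A", "B", "S"]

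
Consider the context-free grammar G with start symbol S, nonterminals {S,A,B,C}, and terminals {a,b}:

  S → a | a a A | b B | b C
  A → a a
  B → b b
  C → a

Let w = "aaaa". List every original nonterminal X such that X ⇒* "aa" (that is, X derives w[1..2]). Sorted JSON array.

CNF form of G:
  S -> T0 X2 | T1 B | T1 C | a
  A -> T0 T0
  B -> T1 T1
  C -> a
  T0 -> a
  T1 -> b
  X2 -> T0 A

CYK table (by increasing span) (cells [i..j] with 1 ≤ i ≤ j ≤ 2 only):
  cell(1,1) a: {C,S,T0}  orig:{C,S}
  cell(2,2) a: {C,S,T0}  orig:{C,S}
  cell(1,2) aa: {A}

Original NTs in T[1,2] deriving "aa": ["A"]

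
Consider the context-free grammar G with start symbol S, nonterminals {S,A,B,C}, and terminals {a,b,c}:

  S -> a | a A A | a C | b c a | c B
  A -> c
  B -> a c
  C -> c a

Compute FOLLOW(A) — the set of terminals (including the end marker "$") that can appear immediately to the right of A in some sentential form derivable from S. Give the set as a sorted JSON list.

FIRST iteration:
pass 1:
  A via A→c: +{c}
  B via B→a c: +{a}
  C via C→c a: +{c}
  S via S→a: +{a}
  S via S→b c a: +{b}
  S via S→c B: +{c}
  S: {a,b,c}  A: {c}  B: {a}  C: {c}
pass 2: (stable)
  S: {a,b,c}  A: {c}  B: {a}  C: {c}

FOLLOW iteration:
FOLLOW(S) := {$}
pass 1:
  S→a A A: FOLLOW(A) ⊇ FIRST(A) = {c}; new: +{c}
  S→a A A: FOLLOW(A) ⊇ FOLLOW(S) ⊇ {$}; new: +{$}
  S→a C: FOLLOW(C) ⊇ FOLLOW(S) ⊇ {$}; new: +{$}
  S→c B: FOLLOW(B) ⊇ FOLLOW(S) ⊇ {$}; new: +{$}
  FOLLOW[S]={$}  FOLLOW[A]={$,c}  FOLLOW[B]={$}  FOLLOW[C]={$}
pass 2: (stable)
  FOLLOW[S]={$}  FOLLOW[A]={$,c}  FOLLOW[B]={$}  FOLLOW[C]={$}

FOLLOW(A) = ["$", "c"]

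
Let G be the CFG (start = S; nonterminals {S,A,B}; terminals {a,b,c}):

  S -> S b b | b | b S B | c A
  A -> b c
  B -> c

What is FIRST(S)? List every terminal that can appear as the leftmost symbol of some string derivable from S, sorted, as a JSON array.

Compute FIRST by fixpoint:
round 1:
  A via A→b c: +{b}
  B via B→c: +{c}
  S via S→b: +{b}
  S via S→c A: +{c}
  FIRST[S]={b,c}  FIRST[A]={b}  FIRST[B]={c}
round 2: (stable)
  FIRST[S]={b,c}  FIRST[A]={b}  FIRST[B]={c}

FIRST(S) = ["b", "c"]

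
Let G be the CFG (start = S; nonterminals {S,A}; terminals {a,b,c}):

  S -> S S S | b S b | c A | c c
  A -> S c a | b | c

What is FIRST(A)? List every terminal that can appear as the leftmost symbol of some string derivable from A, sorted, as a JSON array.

FIRST sets, iterate to fixpoint:
[1]
  A via A→b: +{b}
  A via A→c: +{c}
  S via S→b S b: +{b}
  S via S→c A: +{c}
  FIRST[S]={b,c}  FIRST[A]={b,c}
[2] (stable)
  FIRST[S]={b,c}  FIRST[A]={b,c}

FIRST(A) = ["b", "c"]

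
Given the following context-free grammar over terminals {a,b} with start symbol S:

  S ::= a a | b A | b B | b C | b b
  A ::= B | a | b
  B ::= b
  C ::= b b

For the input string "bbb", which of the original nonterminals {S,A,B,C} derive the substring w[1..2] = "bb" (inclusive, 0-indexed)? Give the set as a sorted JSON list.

Convert to CNF:
  S -> T0 A | T0 B | T0 C | T0 T0 | T1 T1
  A -> a | b
  B -> b
  C -> T0 T0
  T0 -> b
  T1 -> a

Fill CYK table bottom-up, restricted to cells inside w[1..2]:
  cell(1,1) b: {A,B,T0}  orig:{A,B}
  cell(2,2) b: {A,B,T0}  orig:{A,B}
  cell(1,2) bb: {C,S}

Original NTs in T[1,2] deriving "bb": ["C", "S"]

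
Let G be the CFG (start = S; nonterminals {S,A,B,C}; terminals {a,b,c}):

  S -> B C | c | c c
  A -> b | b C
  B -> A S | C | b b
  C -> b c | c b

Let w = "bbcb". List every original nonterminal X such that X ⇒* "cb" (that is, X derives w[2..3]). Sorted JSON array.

CNF form of G:
  S -> B C | T1 T1 | c
  A -> T0 C | b
  B -> A S | T0 T0 | T0 T1 | T1 T0
  C -> T0 T1 | T1 T0
  T0 -> b
  T1 -> c

Fill CYK table bottom-up, restricted to cells inside w[2..3]:
  [2..2]={S,T1}  "c"  orig:{S}
  [3..3]={A,T0}  "b"  orig:{A}
  [2..3]={B,C}  "cb"

Original NTs in T[2,3] deriving "cb": ["B", "C"]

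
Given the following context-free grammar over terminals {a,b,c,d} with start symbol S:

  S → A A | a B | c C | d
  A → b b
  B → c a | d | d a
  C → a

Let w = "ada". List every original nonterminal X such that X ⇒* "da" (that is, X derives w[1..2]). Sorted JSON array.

CNF form of G:
  S -> A A | T1 C | T2 B | d
  A -> T0 T0
  B -> T1 T2 | T3 T2 | d
  C -> a
  T0 -> b
  T1 -> c
  T2 -> a
  T3 -> d

Fill CYK table bottom-up — only the sub-triangle for w[1..2]:
  T[1,1] 'd' = {B,S,T3}  orig:{B,S}
  T[2,2] 'a' = {C,T2}  orig:{C}
  T[1,2] 'da' = {B}

Original NTs in T[1,2] deriving "da": ["B"]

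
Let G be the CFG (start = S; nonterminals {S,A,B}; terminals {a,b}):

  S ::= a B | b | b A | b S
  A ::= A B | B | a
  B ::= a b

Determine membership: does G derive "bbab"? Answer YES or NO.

Convert to CNF:
  S -> T0 B | T1 A | T1 S | b
  A -> A B | T0 T1 | a
  B -> T0 T1
  T0 -> a
  T1 -> b

CYK table (by increasing span):
  T[0,0] 'b' = {S,T1}  orig:{S}
  T[1,1] 'b' = {S,T1}  orig:{S}
  T[2,2] 'a' = {A,T0}  orig:{A}
  T[3,3] 'b' = {S,T1}  orig:{S}
  T[0,1] 'bb' = {S}
  T[1,2] 'ba' = {S}
  T[2,3] 'ab' = {A,B}
  T[0,2] 'bba' = {S}
  T[1,3] 'bab' = {S}
  T[0,3] 'bbab' = {S}

S ∈ T[0,3] ⇒ YES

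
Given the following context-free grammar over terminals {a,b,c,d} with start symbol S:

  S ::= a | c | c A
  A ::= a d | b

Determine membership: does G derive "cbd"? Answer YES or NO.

CNF form of G:
  S -> T2 A | a | c
  A -> T0 T1 | b
  T0 -> a
  T1 -> d
  T2 -> c

Fill CYK table bottom-up:
  [0..0]={S,T2}  "c"  orig:{S}
  [1..1]={A}  "b"
  [2..2]={T1}  "d"  orig:{}
  [0..1]={S}  "cb"
  [1..2]=∅  "bd"
  [0..2]=∅  "cbd"

S ∉ T[0,2] ⇒ NO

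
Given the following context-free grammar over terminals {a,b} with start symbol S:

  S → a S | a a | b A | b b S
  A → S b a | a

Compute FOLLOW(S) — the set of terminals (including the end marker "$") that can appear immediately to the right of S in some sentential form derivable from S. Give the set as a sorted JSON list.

Compute FIRST by fixpoint:
pass 1:
  A via A→a: +{a}
  S via S→a S: +{a}
  S via S→b A: +{b}
  FIRST[S]={a,b}  FIRST[A]={a}
pass 2:
  A via A→S b a: +{b}
  FIRST[S]={a,b}  FIRST[A]={a,b}
pass 3: (no change)
  FIRST[S]={a,b}  FIRST[A]={a,b}

FOLLOW sets:
FOLLOW(S) := {$}
pass 1:
  A→S b a: FOLLOW(S) ⊇ FIRST(b) = {b}; new: +{b}
  S→b A: FOLLOW(A) ⊇ FOLLOW(S) ⊇ {$,b}; new: +{$,b}
  FOLLOW(S)={$,b}  FOLLOW(A)={$,b}
pass 2: done
  FOLLOW(S)={$,b}  FOLLOW(A)={$,b}

FOLLOW(S) = ["$", "b"]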